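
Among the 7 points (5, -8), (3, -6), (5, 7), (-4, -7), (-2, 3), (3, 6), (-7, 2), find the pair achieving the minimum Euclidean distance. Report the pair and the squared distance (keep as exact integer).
Pair = ((5, 7), (3, 6)); squared distance = 5

Compute all C(7, 2) = 21 pairwise squared distances (x_i − x_j)² + (y_i − y_j)². The minimum is 5, attained by the pair ((5, 7), (3, 6)).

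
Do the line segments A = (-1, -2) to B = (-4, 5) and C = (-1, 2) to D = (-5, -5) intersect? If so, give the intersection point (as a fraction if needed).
Yes; intersection at (-97/49, 2/7) (t = 16/49 on AB, s = 12/49 on CD)

Parametrize AB as A + t(B − A) = (-1 + -3 t, -2 + 7 t) and CD as C + s(D − C) = (-1 + -4 s, 2 + -7 s). Solve the linear system for (t, s). Determinant = -49 ≠ 0, so a unique intersection of the containing lines exists. Solution: t = 16/49, s = 12/49 — both in [0, 1], so the segments cross. Intersection point: (-97/49, 2/7).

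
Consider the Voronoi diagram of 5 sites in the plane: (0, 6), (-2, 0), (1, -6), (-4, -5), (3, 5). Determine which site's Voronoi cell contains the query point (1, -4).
Nearest site = (1, -6)

The Voronoi cell of site s contains exactly those query points closer to s than to any other site. Compute squared distances from q = (1, -4) to each site:
  (1 − 1)² + (-6 − -4)² = 4
  (-2 − 1)² + (0 − -4)² = 25
  (-4 − 1)² + (-5 − -4)² = 26
  (3 − 1)² + (5 − -4)² = 85
  (0 − 1)² + (6 − -4)² = 101
Minimum is attained by (1, -6), so q lies in its Voronoi cell.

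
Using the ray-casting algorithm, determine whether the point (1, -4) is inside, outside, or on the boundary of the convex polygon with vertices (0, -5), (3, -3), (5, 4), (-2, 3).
The point (1, -4) lies strictly inside the polygon

Cast a horizontal ray to the right from the query point and count how many polygon edges it crosses (each edge strictly once or zero times, handled with the usual half-open convention). 
Parity of crossings → odd ⇒ inside.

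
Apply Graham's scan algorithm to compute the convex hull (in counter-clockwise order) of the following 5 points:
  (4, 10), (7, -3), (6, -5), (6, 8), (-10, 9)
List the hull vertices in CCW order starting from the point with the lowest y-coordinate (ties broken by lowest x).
Hull (CCW) = [(6, -5), (7, -3), (6, 8), (4, 10), (-10, 9)]

Graham scan procedure:
  1. Find the pivot p₀ = point with lowest y (tie → lowest x): (6, -5).
  2. Sort the remaining points by polar angle around p₀.
  3. Walk through sorted points, maintaining a stack; pop the top while the last three entries make a non-left turn (cross product ≤ 0).
  4. Final stack is the convex hull in CCW order: (6, -5), (7, -3), (6, 8), (4, 10), (-10, 9).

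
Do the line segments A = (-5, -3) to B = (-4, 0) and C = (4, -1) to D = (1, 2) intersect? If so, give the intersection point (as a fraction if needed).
No (intersection of containing lines falls outside at least one segment)

Parametrize and solve: t = 11/4, s = 25/12. At least one of these is outside [0, 1], so the segments do not intersect.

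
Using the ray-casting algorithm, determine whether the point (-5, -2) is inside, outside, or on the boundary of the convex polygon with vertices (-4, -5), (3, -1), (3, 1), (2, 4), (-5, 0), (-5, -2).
The point (-5, -2) lies on the polygon boundary

Boundary check: the query satisfies the collinearity and bounding-box conditions for some polygon edge, so it lies exactly on the boundary.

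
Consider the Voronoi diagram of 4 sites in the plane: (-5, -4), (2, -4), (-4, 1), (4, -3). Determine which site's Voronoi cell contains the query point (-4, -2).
Nearest site = (-5, -4)

The Voronoi cell of site s contains exactly those query points closer to s than to any other site. Compute squared distances from q = (-4, -2) to each site:
  (-5 − -4)² + (-4 − -2)² = 5
  (-4 − -4)² + (1 − -2)² = 9
  (2 − -4)² + (-4 − -2)² = 40
  (4 − -4)² + (-3 − -2)² = 65
Minimum is attained by (-5, -4), so q lies in its Voronoi cell.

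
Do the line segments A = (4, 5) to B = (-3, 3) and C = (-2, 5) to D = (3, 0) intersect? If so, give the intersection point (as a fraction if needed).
Yes; intersection at (-2/3, 11/3) (t = 2/3 on AB, s = 4/15 on CD)

Parametrize AB as A + t(B − A) = (4 + -7 t, 5 + -2 t) and CD as C + s(D − C) = (-2 + 5 s, 5 + -5 s). Solve the linear system for (t, s). Determinant = -45 ≠ 0, so a unique intersection of the containing lines exists. Solution: t = 2/3, s = 4/15 — both in [0, 1], so the segments cross. Intersection point: (-2/3, 11/3).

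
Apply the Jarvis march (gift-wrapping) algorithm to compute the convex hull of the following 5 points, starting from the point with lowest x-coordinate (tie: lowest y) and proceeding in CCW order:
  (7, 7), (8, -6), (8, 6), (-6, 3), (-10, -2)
Hull (CCW) = [(-10, -2), (8, -6), (8, 6), (7, 7), (-6, 3)]

Jarvis march: at each step, from the current hull vertex p, select the next vertex q as the point such that every other point lies strictly to the left of (or on) the directed line p → q. (Equivalently: for every other point r, the cross product (q − p) × (r − p) ≥ 0.)
Starting point (lowest x, tie lowest y): (-10, -2). Wrap until returning to start. Resulting hull: (-10, -2), (8, -6), (8, 6), (7, 7), (-6, 3).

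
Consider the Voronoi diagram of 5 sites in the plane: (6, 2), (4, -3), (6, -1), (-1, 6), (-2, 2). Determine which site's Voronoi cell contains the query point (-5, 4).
Nearest site = (-2, 2)

The Voronoi cell of site s contains exactly those query points closer to s than to any other site. Compute squared distances from q = (-5, 4) to each site:
  (-2 − -5)² + (2 − 4)² = 13
  (-1 − -5)² + (6 − 4)² = 20
  (6 − -5)² + (2 − 4)² = 125
  (4 − -5)² + (-3 − 4)² = 130
  (6 − -5)² + (-1 − 4)² = 146
Minimum is attained by (-2, 2), so q lies in its Voronoi cell.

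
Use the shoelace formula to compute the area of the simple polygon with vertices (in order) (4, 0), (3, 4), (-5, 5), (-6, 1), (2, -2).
Area = 47

Shoelace formula: Area = (1/2) |Σ_i (x_i · y_{i+1} − x_{i+1} · y_i)| (indices mod n). Compute each cross term:
  (4)(4) − (3)(0) = 16
  (3)(5) − (-5)(4) = 35
  (-5)(1) − (-6)(5) = 25
  (-6)(-2) − (2)(1) = 10
  (2)(0) − (4)(-2) = 8
Sum = 94, so (signed) Area = 94/2 = 47, |Area| = 47.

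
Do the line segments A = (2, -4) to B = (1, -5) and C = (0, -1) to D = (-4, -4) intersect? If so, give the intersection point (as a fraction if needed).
No (intersection of containing lines falls outside at least one segment)

Parametrize and solve: t = -18, s = -5. At least one of these is outside [0, 1], so the segments do not intersect.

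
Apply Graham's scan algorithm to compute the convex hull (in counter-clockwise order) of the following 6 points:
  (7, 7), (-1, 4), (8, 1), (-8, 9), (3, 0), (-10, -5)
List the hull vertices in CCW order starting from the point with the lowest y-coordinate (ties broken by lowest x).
Hull (CCW) = [(-10, -5), (8, 1), (7, 7), (-8, 9)]

Graham scan procedure:
  1. Find the pivot p₀ = point with lowest y (tie → lowest x): (-10, -5).
  2. Sort the remaining points by polar angle around p₀.
  3. Walk through sorted points, maintaining a stack; pop the top while the last three entries make a non-left turn (cross product ≤ 0).
  4. Final stack is the convex hull in CCW order: (-10, -5), (8, 1), (7, 7), (-8, 9).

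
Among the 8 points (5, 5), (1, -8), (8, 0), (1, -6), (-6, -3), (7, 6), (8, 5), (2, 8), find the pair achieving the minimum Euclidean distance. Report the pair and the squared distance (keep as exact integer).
Pair = ((7, 6), (8, 5)); squared distance = 2

Compute all C(8, 2) = 28 pairwise squared distances (x_i − x_j)² + (y_i − y_j)². The minimum is 2, attained by the pair ((7, 6), (8, 5)).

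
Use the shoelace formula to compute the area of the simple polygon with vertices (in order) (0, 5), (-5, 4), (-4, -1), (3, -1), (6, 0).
Area = 89/2

Shoelace formula: Area = (1/2) |Σ_i (x_i · y_{i+1} − x_{i+1} · y_i)| (indices mod n). Compute each cross term:
  (0)(4) − (-5)(5) = 25
  (-5)(-1) − (-4)(4) = 21
  (-4)(-1) − (3)(-1) = 7
  (3)(0) − (6)(-1) = 6
  (6)(5) − (0)(0) = 30
Sum = 89, so (signed) Area = 89/2 = 89/2, |Area| = 89/2.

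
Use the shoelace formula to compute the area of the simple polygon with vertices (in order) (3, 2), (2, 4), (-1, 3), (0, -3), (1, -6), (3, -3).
Area = 27

Shoelace formula: Area = (1/2) |Σ_i (x_i · y_{i+1} − x_{i+1} · y_i)| (indices mod n). Compute each cross term:
  (3)(4) − (2)(2) = 8
  (2)(3) − (-1)(4) = 10
  (-1)(-3) − (0)(3) = 3
  (0)(-6) − (1)(-3) = 3
  (1)(-3) − (3)(-6) = 15
  (3)(2) − (3)(-3) = 15
Sum = 54, so (signed) Area = 54/2 = 27, |Area| = 27.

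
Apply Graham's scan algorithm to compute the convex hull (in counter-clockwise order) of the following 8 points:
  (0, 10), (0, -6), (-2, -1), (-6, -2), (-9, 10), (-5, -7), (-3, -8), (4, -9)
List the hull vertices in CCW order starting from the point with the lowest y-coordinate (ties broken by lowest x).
Hull (CCW) = [(4, -9), (0, 10), (-9, 10), (-5, -7), (-3, -8)]

Graham scan procedure:
  1. Find the pivot p₀ = point with lowest y (tie → lowest x): (4, -9).
  2. Sort the remaining points by polar angle around p₀.
  3. Walk through sorted points, maintaining a stack; pop the top while the last three entries make a non-left turn (cross product ≤ 0).
  4. Final stack is the convex hull in CCW order: (4, -9), (0, 10), (-9, 10), (-5, -7), (-3, -8).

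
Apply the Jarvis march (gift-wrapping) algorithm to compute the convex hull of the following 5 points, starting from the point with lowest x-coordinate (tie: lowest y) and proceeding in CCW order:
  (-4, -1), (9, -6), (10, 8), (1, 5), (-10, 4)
Hull (CCW) = [(-10, 4), (-4, -1), (9, -6), (10, 8)]

Jarvis march: at each step, from the current hull vertex p, select the next vertex q as the point such that every other point lies strictly to the left of (or on) the directed line p → q. (Equivalently: for every other point r, the cross product (q − p) × (r − p) ≥ 0.)
Starting point (lowest x, tie lowest y): (-10, 4). Wrap until returning to start. Resulting hull: (-10, 4), (-4, -1), (9, -6), (10, 8).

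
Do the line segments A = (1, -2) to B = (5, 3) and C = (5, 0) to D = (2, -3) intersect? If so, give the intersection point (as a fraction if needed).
No (intersection of containing lines falls outside at least one segment)

Parametrize and solve: t = -2, s = 4. At least one of these is outside [0, 1], so the segments do not intersect.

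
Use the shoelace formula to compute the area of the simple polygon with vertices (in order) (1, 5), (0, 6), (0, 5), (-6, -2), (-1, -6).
Area = 71/2

Shoelace formula: Area = (1/2) |Σ_i (x_i · y_{i+1} − x_{i+1} · y_i)| (indices mod n). Compute each cross term:
  (1)(6) − (0)(5) = 6
  (0)(5) − (0)(6) = 0
  (0)(-2) − (-6)(5) = 30
  (-6)(-6) − (-1)(-2) = 34
  (-1)(5) − (1)(-6) = 1
Sum = 71, so (signed) Area = 71/2 = 71/2, |Area| = 71/2.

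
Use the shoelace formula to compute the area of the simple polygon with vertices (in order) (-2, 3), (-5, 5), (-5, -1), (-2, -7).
Area = 24

Shoelace formula: Area = (1/2) |Σ_i (x_i · y_{i+1} − x_{i+1} · y_i)| (indices mod n). Compute each cross term:
  (-2)(5) − (-5)(3) = 5
  (-5)(-1) − (-5)(5) = 30
  (-5)(-7) − (-2)(-1) = 33
  (-2)(3) − (-2)(-7) = -20
Sum = 48, so (signed) Area = 48/2 = 24, |Area| = 24.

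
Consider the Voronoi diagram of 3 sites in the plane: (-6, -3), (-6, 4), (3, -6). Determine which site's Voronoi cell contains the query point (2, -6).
Nearest site = (3, -6)

The Voronoi cell of site s contains exactly those query points closer to s than to any other site. Compute squared distances from q = (2, -6) to each site:
  (3 − 2)² + (-6 − -6)² = 1
  (-6 − 2)² + (-3 − -6)² = 73
  (-6 − 2)² + (4 − -6)² = 164
Minimum is attained by (3, -6), so q lies in its Voronoi cell.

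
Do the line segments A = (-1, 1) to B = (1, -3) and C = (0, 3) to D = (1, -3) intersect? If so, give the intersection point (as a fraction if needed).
Yes; intersection at (1, -3) (t = 1 on AB, s = 1 on CD)

Parametrize AB as A + t(B − A) = (-1 + 2 t, 1 + -4 t) and CD as C + s(D − C) = (0 + 1 s, 3 + -6 s). Solve the linear system for (t, s). Determinant = 8 ≠ 0, so a unique intersection of the containing lines exists. Solution: t = 1, s = 1 — both in [0, 1], so the segments cross. Intersection point: (1, -3).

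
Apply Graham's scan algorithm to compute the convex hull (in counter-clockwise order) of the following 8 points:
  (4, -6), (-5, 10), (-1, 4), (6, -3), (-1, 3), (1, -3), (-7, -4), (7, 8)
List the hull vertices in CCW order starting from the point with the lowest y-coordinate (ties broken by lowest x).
Hull (CCW) = [(4, -6), (6, -3), (7, 8), (-5, 10), (-7, -4)]

Graham scan procedure:
  1. Find the pivot p₀ = point with lowest y (tie → lowest x): (4, -6).
  2. Sort the remaining points by polar angle around p₀.
  3. Walk through sorted points, maintaining a stack; pop the top while the last three entries make a non-left turn (cross product ≤ 0).
  4. Final stack is the convex hull in CCW order: (4, -6), (6, -3), (7, 8), (-5, 10), (-7, -4).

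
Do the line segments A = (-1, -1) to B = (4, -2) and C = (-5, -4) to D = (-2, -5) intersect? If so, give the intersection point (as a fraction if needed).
No (intersection of containing lines falls outside at least one segment)

Parametrize and solve: t = -13/2, s = -19/2. At least one of these is outside [0, 1], so the segments do not intersect.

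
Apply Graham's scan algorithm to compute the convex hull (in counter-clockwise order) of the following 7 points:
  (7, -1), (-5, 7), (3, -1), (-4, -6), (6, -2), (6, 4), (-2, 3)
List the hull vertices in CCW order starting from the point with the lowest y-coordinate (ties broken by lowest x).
Hull (CCW) = [(-4, -6), (6, -2), (7, -1), (6, 4), (-5, 7)]

Graham scan procedure:
  1. Find the pivot p₀ = point with lowest y (tie → lowest x): (-4, -6).
  2. Sort the remaining points by polar angle around p₀.
  3. Walk through sorted points, maintaining a stack; pop the top while the last three entries make a non-left turn (cross product ≤ 0).
  4. Final stack is the convex hull in CCW order: (-4, -6), (6, -2), (7, -1), (6, 4), (-5, 7).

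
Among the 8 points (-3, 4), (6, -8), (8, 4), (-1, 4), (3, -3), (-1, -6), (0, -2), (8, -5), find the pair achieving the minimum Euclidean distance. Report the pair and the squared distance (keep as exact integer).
Pair = ((-3, 4), (-1, 4)); squared distance = 4

Compute all C(8, 2) = 28 pairwise squared distances (x_i − x_j)² + (y_i − y_j)². The minimum is 4, attained by the pair ((-3, 4), (-1, 4)).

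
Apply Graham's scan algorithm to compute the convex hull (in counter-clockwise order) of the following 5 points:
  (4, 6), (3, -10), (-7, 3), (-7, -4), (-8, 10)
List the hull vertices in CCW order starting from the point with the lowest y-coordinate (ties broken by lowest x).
Hull (CCW) = [(3, -10), (4, 6), (-8, 10), (-7, -4)]

Graham scan procedure:
  1. Find the pivot p₀ = point with lowest y (tie → lowest x): (3, -10).
  2. Sort the remaining points by polar angle around p₀.
  3. Walk through sorted points, maintaining a stack; pop the top while the last three entries make a non-left turn (cross product ≤ 0).
  4. Final stack is the convex hull in CCW order: (3, -10), (4, 6), (-8, 10), (-7, -4).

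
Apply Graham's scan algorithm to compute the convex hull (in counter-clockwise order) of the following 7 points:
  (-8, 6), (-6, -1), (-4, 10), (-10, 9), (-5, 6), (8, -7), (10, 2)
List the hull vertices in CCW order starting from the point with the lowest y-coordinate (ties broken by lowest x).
Hull (CCW) = [(8, -7), (10, 2), (-4, 10), (-10, 9), (-6, -1)]

Graham scan procedure:
  1. Find the pivot p₀ = point with lowest y (tie → lowest x): (8, -7).
  2. Sort the remaining points by polar angle around p₀.
  3. Walk through sorted points, maintaining a stack; pop the top while the last three entries make a non-left turn (cross product ≤ 0).
  4. Final stack is the convex hull in CCW order: (8, -7), (10, 2), (-4, 10), (-10, 9), (-6, -1).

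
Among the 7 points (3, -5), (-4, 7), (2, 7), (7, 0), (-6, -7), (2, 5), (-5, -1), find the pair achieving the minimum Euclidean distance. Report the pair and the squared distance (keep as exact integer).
Pair = ((2, 7), (2, 5)); squared distance = 4

Compute all C(7, 2) = 21 pairwise squared distances (x_i − x_j)² + (y_i − y_j)². The minimum is 4, attained by the pair ((2, 7), (2, 5)).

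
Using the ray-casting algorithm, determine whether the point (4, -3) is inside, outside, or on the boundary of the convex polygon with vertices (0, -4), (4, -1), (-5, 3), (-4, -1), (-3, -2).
The point (4, -3) lies strictly outside the polygon

Cast a horizontal ray to the right from the query point and count how many polygon edges it crosses (each edge strictly once or zero times, handled with the usual half-open convention). 
Parity of crossings → even ⇒ outside.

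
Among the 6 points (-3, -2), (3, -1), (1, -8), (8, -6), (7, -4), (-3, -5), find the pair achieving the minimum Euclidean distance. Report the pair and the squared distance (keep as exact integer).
Pair = ((8, -6), (7, -4)); squared distance = 5

Compute all C(6, 2) = 15 pairwise squared distances (x_i − x_j)² + (y_i − y_j)². The minimum is 5, attained by the pair ((8, -6), (7, -4)).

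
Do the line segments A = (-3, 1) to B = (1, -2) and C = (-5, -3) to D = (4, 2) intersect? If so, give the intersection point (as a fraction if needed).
Yes; intersection at (-37/47, -31/47) (t = 26/47 on AB, s = 22/47 on CD)

Parametrize AB as A + t(B − A) = (-3 + 4 t, 1 + -3 t) and CD as C + s(D − C) = (-5 + 9 s, -3 + 5 s). Solve the linear system for (t, s). Determinant = -47 ≠ 0, so a unique intersection of the containing lines exists. Solution: t = 26/47, s = 22/47 — both in [0, 1], so the segments cross. Intersection point: (-37/47, -31/47).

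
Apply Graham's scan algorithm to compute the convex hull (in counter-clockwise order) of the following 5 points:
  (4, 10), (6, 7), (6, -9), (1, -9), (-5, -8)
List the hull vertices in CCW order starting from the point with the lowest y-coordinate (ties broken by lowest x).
Hull (CCW) = [(1, -9), (6, -9), (6, 7), (4, 10), (-5, -8)]

Graham scan procedure:
  1. Find the pivot p₀ = point with lowest y (tie → lowest x): (1, -9).
  2. Sort the remaining points by polar angle around p₀.
  3. Walk through sorted points, maintaining a stack; pop the top while the last three entries make a non-left turn (cross product ≤ 0).
  4. Final stack is the convex hull in CCW order: (1, -9), (6, -9), (6, 7), (4, 10), (-5, -8).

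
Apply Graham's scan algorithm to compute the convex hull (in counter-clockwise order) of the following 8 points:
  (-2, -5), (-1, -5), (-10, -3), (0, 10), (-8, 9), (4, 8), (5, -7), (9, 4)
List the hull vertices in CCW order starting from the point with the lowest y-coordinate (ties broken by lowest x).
Hull (CCW) = [(5, -7), (9, 4), (4, 8), (0, 10), (-8, 9), (-10, -3)]

Graham scan procedure:
  1. Find the pivot p₀ = point with lowest y (tie → lowest x): (5, -7).
  2. Sort the remaining points by polar angle around p₀.
  3. Walk through sorted points, maintaining a stack; pop the top while the last three entries make a non-left turn (cross product ≤ 0).
  4. Final stack is the convex hull in CCW order: (5, -7), (9, 4), (4, 8), (0, 10), (-8, 9), (-10, -3).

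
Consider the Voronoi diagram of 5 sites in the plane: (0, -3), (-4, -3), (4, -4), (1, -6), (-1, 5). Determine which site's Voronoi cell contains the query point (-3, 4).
Nearest site = (-1, 5)

The Voronoi cell of site s contains exactly those query points closer to s than to any other site. Compute squared distances from q = (-3, 4) to each site:
  (-1 − -3)² + (5 − 4)² = 5
  (-4 − -3)² + (-3 − 4)² = 50
  (0 − -3)² + (-3 − 4)² = 58
  (4 − -3)² + (-4 − 4)² = 113
  (1 − -3)² + (-6 − 4)² = 116
Minimum is attained by (-1, 5), so q lies in its Voronoi cell.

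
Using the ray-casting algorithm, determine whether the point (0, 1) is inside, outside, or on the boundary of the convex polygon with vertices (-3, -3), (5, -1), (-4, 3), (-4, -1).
The point (0, 1) lies strictly inside the polygon

Cast a horizontal ray to the right from the query point and count how many polygon edges it crosses (each edge strictly once or zero times, handled with the usual half-open convention). 
Parity of crossings → odd ⇒ inside.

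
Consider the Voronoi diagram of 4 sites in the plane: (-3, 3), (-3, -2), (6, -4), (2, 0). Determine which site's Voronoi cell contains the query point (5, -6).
Nearest site = (6, -4)

The Voronoi cell of site s contains exactly those query points closer to s than to any other site. Compute squared distances from q = (5, -6) to each site:
  (6 − 5)² + (-4 − -6)² = 5
  (2 − 5)² + (0 − -6)² = 45
  (-3 − 5)² + (-2 − -6)² = 80
  (-3 − 5)² + (3 − -6)² = 145
Minimum is attained by (6, -4), so q lies in its Voronoi cell.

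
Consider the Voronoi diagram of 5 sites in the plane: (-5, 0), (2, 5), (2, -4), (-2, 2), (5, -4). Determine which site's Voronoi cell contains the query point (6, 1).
Nearest site = (5, -4)

The Voronoi cell of site s contains exactly those query points closer to s than to any other site. Compute squared distances from q = (6, 1) to each site:
  (5 − 6)² + (-4 − 1)² = 26
  (2 − 6)² + (5 − 1)² = 32
  (2 − 6)² + (-4 − 1)² = 41
  (-2 − 6)² + (2 − 1)² = 65
  (-5 − 6)² + (0 − 1)² = 122
Minimum is attained by (5, -4), so q lies in its Voronoi cell.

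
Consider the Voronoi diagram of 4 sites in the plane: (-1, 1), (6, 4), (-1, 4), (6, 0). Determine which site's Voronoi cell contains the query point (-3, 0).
Nearest site = (-1, 1)

The Voronoi cell of site s contains exactly those query points closer to s than to any other site. Compute squared distances from q = (-3, 0) to each site:
  (-1 − -3)² + (1 − 0)² = 5
  (-1 − -3)² + (4 − 0)² = 20
  (6 − -3)² + (0 − 0)² = 81
  (6 − -3)² + (4 − 0)² = 97
Minimum is attained by (-1, 1), so q lies in its Voronoi cell.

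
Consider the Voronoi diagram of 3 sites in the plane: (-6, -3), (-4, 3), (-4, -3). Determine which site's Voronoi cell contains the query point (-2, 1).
Nearest site = (-4, 3)

The Voronoi cell of site s contains exactly those query points closer to s than to any other site. Compute squared distances from q = (-2, 1) to each site:
  (-4 − -2)² + (3 − 1)² = 8
  (-4 − -2)² + (-3 − 1)² = 20
  (-6 − -2)² + (-3 − 1)² = 32
Minimum is attained by (-4, 3), so q lies in its Voronoi cell.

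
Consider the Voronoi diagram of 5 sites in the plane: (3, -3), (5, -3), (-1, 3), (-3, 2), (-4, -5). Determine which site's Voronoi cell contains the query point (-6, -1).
Nearest site = (-3, 2)

The Voronoi cell of site s contains exactly those query points closer to s than to any other site. Compute squared distances from q = (-6, -1) to each site:
  (-3 − -6)² + (2 − -1)² = 18
  (-4 − -6)² + (-5 − -1)² = 20
  (-1 − -6)² + (3 − -1)² = 41
  (3 − -6)² + (-3 − -1)² = 85
  (5 − -6)² + (-3 − -1)² = 125
Minimum is attained by (-3, 2), so q lies in its Voronoi cell.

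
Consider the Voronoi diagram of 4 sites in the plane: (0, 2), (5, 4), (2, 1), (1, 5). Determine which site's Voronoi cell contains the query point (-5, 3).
Nearest site = (0, 2)

The Voronoi cell of site s contains exactly those query points closer to s than to any other site. Compute squared distances from q = (-5, 3) to each site:
  (0 − -5)² + (2 − 3)² = 26
  (1 − -5)² + (5 − 3)² = 40
  (2 − -5)² + (1 − 3)² = 53
  (5 − -5)² + (4 − 3)² = 101
Minimum is attained by (0, 2), so q lies in its Voronoi cell.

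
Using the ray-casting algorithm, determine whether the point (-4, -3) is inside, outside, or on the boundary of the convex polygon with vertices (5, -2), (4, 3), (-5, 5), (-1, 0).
The point (-4, -3) lies strictly outside the polygon

Cast a horizontal ray to the right from the query point and count how many polygon edges it crosses (each edge strictly once or zero times, handled with the usual half-open convention). 
Parity of crossings → even ⇒ outside.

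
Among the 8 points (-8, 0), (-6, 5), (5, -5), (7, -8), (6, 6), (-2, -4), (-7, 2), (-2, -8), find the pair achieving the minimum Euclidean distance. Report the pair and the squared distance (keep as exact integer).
Pair = ((-8, 0), (-7, 2)); squared distance = 5

Compute all C(8, 2) = 28 pairwise squared distances (x_i − x_j)² + (y_i − y_j)². The minimum is 5, attained by the pair ((-8, 0), (-7, 2)).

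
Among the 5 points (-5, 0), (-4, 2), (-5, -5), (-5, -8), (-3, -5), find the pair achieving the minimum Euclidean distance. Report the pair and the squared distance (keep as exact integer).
Pair = ((-5, -5), (-3, -5)); squared distance = 4

Compute all C(5, 2) = 10 pairwise squared distances (x_i − x_j)² + (y_i − y_j)². The minimum is 4, attained by the pair ((-5, -5), (-3, -5)).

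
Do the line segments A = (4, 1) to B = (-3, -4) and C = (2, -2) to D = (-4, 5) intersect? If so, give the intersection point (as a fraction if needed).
Yes; intersection at (92/79, -81/79) (t = 32/79 on AB, s = 11/79 on CD)

Parametrize AB as A + t(B − A) = (4 + -7 t, 1 + -5 t) and CD as C + s(D − C) = (2 + -6 s, -2 + 7 s). Solve the linear system for (t, s). Determinant = 79 ≠ 0, so a unique intersection of the containing lines exists. Solution: t = 32/79, s = 11/79 — both in [0, 1], so the segments cross. Intersection point: (92/79, -81/79).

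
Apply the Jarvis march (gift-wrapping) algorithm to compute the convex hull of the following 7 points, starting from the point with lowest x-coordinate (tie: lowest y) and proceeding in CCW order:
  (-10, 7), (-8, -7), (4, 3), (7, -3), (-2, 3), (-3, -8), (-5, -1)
Hull (CCW) = [(-10, 7), (-8, -7), (-3, -8), (7, -3), (4, 3)]

Jarvis march: at each step, from the current hull vertex p, select the next vertex q as the point such that every other point lies strictly to the left of (or on) the directed line p → q. (Equivalently: for every other point r, the cross product (q − p) × (r − p) ≥ 0.)
Starting point (lowest x, tie lowest y): (-10, 7). Wrap until returning to start. Resulting hull: (-10, 7), (-8, -7), (-3, -8), (7, -3), (4, 3).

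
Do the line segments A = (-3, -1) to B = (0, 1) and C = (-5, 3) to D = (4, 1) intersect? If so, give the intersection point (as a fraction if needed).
No (intersection of containing lines falls outside at least one segment)

Parametrize and solve: t = 4/3, s = 2/3. At least one of these is outside [0, 1], so the segments do not intersect.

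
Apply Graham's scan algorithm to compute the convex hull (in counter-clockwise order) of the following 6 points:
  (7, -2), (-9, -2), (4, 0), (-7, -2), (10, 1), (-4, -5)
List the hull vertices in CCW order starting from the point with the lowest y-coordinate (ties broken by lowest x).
Hull (CCW) = [(-4, -5), (7, -2), (10, 1), (-9, -2)]

Graham scan procedure:
  1. Find the pivot p₀ = point with lowest y (tie → lowest x): (-4, -5).
  2. Sort the remaining points by polar angle around p₀.
  3. Walk through sorted points, maintaining a stack; pop the top while the last three entries make a non-left turn (cross product ≤ 0).
  4. Final stack is the convex hull in CCW order: (-4, -5), (7, -2), (10, 1), (-9, -2).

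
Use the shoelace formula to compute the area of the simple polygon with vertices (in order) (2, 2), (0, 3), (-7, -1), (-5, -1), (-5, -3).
Area = 35/2

Shoelace formula: Area = (1/2) |Σ_i (x_i · y_{i+1} − x_{i+1} · y_i)| (indices mod n). Compute each cross term:
  (2)(3) − (0)(2) = 6
  (0)(-1) − (-7)(3) = 21
  (-7)(-1) − (-5)(-1) = 2
  (-5)(-3) − (-5)(-1) = 10
  (-5)(2) − (2)(-3) = -4
Sum = 35, so (signed) Area = 35/2 = 35/2, |Area| = 35/2.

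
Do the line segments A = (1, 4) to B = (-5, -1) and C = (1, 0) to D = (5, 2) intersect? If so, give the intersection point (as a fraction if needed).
No (intersection of containing lines falls outside at least one segment)

Parametrize and solve: t = 2, s = -3. At least one of these is outside [0, 1], so the segments do not intersect.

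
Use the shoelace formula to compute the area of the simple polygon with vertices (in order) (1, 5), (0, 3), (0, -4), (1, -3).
Area = 15/2

Shoelace formula: Area = (1/2) |Σ_i (x_i · y_{i+1} − x_{i+1} · y_i)| (indices mod n). Compute each cross term:
  (1)(3) − (0)(5) = 3
  (0)(-4) − (0)(3) = 0
  (0)(-3) − (1)(-4) = 4
  (1)(5) − (1)(-3) = 8
Sum = 15, so (signed) Area = 15/2 = 15/2, |Area| = 15/2.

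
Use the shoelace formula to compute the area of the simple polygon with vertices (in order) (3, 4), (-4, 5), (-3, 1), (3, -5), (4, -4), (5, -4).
Area = 49

Shoelace formula: Area = (1/2) |Σ_i (x_i · y_{i+1} − x_{i+1} · y_i)| (indices mod n). Compute each cross term:
  (3)(5) − (-4)(4) = 31
  (-4)(1) − (-3)(5) = 11
  (-3)(-5) − (3)(1) = 12
  (3)(-4) − (4)(-5) = 8
  (4)(-4) − (5)(-4) = 4
  (5)(4) − (3)(-4) = 32
Sum = 98, so (signed) Area = 98/2 = 49, |Area| = 49.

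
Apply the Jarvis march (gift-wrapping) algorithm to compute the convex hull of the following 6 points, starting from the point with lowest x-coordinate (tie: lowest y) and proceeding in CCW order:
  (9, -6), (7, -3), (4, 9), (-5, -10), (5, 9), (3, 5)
Hull (CCW) = [(-5, -10), (9, -6), (5, 9), (4, 9)]

Jarvis march: at each step, from the current hull vertex p, select the next vertex q as the point such that every other point lies strictly to the left of (or on) the directed line p → q. (Equivalently: for every other point r, the cross product (q − p) × (r − p) ≥ 0.)
Starting point (lowest x, tie lowest y): (-5, -10). Wrap until returning to start. Resulting hull: (-5, -10), (9, -6), (5, 9), (4, 9).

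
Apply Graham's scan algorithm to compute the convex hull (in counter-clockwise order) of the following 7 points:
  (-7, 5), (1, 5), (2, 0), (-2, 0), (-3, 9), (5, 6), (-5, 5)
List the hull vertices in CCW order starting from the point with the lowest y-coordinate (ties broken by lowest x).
Hull (CCW) = [(-2, 0), (2, 0), (5, 6), (-3, 9), (-7, 5)]

Graham scan procedure:
  1. Find the pivot p₀ = point with lowest y (tie → lowest x): (-2, 0).
  2. Sort the remaining points by polar angle around p₀.
  3. Walk through sorted points, maintaining a stack; pop the top while the last three entries make a non-left turn (cross product ≤ 0).
  4. Final stack is the convex hull in CCW order: (-2, 0), (2, 0), (5, 6), (-3, 9), (-7, 5).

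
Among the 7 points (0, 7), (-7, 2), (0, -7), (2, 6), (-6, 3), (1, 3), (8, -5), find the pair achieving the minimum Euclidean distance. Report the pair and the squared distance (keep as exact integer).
Pair = ((-7, 2), (-6, 3)); squared distance = 2

Compute all C(7, 2) = 21 pairwise squared distances (x_i − x_j)² + (y_i − y_j)². The minimum is 2, attained by the pair ((-7, 2), (-6, 3)).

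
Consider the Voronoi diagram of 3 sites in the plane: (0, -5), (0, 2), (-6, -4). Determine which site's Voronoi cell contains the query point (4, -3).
Nearest site = (0, -5)

The Voronoi cell of site s contains exactly those query points closer to s than to any other site. Compute squared distances from q = (4, -3) to each site:
  (0 − 4)² + (-5 − -3)² = 20
  (0 − 4)² + (2 − -3)² = 41
  (-6 − 4)² + (-4 − -3)² = 101
Minimum is attained by (0, -5), so q lies in its Voronoi cell.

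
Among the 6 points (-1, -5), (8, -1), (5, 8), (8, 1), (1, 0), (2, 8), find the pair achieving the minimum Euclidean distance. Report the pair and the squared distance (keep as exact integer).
Pair = ((8, -1), (8, 1)); squared distance = 4

Compute all C(6, 2) = 15 pairwise squared distances (x_i − x_j)² + (y_i − y_j)². The minimum is 4, attained by the pair ((8, -1), (8, 1)).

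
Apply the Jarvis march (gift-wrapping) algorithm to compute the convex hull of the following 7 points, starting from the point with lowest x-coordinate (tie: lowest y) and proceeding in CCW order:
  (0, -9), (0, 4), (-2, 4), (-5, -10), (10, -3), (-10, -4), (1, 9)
Hull (CCW) = [(-10, -4), (-5, -10), (0, -9), (10, -3), (1, 9)]

Jarvis march: at each step, from the current hull vertex p, select the next vertex q as the point such that every other point lies strictly to the left of (or on) the directed line p → q. (Equivalently: for every other point r, the cross product (q − p) × (r − p) ≥ 0.)
Starting point (lowest x, tie lowest y): (-10, -4). Wrap until returning to start. Resulting hull: (-10, -4), (-5, -10), (0, -9), (10, -3), (1, 9).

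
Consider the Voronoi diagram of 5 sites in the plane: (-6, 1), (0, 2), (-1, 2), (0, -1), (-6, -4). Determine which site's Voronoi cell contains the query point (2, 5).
Nearest site = (0, 2)

The Voronoi cell of site s contains exactly those query points closer to s than to any other site. Compute squared distances from q = (2, 5) to each site:
  (0 − 2)² + (2 − 5)² = 13
  (-1 − 2)² + (2 − 5)² = 18
  (0 − 2)² + (-1 − 5)² = 40
  (-6 − 2)² + (1 − 5)² = 80
  (-6 − 2)² + (-4 − 5)² = 145
Minimum is attained by (0, 2), so q lies in its Voronoi cell.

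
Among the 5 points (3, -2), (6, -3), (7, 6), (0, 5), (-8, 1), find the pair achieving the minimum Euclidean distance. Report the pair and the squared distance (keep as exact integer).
Pair = ((3, -2), (6, -3)); squared distance = 10

Compute all C(5, 2) = 10 pairwise squared distances (x_i − x_j)² + (y_i − y_j)². The minimum is 10, attained by the pair ((3, -2), (6, -3)).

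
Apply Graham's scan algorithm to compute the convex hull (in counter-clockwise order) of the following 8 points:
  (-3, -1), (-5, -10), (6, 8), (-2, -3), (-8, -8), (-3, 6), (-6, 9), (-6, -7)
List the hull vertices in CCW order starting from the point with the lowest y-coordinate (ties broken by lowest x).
Hull (CCW) = [(-5, -10), (6, 8), (-6, 9), (-8, -8)]

Graham scan procedure:
  1. Find the pivot p₀ = point with lowest y (tie → lowest x): (-5, -10).
  2. Sort the remaining points by polar angle around p₀.
  3. Walk through sorted points, maintaining a stack; pop the top while the last three entries make a non-left turn (cross product ≤ 0).
  4. Final stack is the convex hull in CCW order: (-5, -10), (6, 8), (-6, 9), (-8, -8).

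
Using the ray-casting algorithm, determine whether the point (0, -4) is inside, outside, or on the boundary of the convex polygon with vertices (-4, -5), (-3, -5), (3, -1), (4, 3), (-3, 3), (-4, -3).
The point (0, -4) lies strictly outside the polygon

Cast a horizontal ray to the right from the query point and count how many polygon edges it crosses (each edge strictly once or zero times, handled with the usual half-open convention). 
Parity of crossings → even ⇒ outside.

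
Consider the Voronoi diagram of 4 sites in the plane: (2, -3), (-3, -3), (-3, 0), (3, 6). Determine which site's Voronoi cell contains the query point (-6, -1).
Nearest site = (-3, 0)

The Voronoi cell of site s contains exactly those query points closer to s than to any other site. Compute squared distances from q = (-6, -1) to each site:
  (-3 − -6)² + (0 − -1)² = 10
  (-3 − -6)² + (-3 − -1)² = 13
  (2 − -6)² + (-3 − -1)² = 68
  (3 − -6)² + (6 − -1)² = 130
Minimum is attained by (-3, 0), so q lies in its Voronoi cell.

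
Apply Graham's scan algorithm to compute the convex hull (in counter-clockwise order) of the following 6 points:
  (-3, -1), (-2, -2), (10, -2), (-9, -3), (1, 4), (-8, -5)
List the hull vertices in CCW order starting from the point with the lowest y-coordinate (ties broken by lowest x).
Hull (CCW) = [(-8, -5), (10, -2), (1, 4), (-9, -3)]

Graham scan procedure:
  1. Find the pivot p₀ = point with lowest y (tie → lowest x): (-8, -5).
  2. Sort the remaining points by polar angle around p₀.
  3. Walk through sorted points, maintaining a stack; pop the top while the last three entries make a non-left turn (cross product ≤ 0).
  4. Final stack is the convex hull in CCW order: (-8, -5), (10, -2), (1, 4), (-9, -3).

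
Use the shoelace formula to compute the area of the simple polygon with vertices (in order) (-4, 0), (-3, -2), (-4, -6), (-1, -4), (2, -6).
Area = 9

Shoelace formula: Area = (1/2) |Σ_i (x_i · y_{i+1} − x_{i+1} · y_i)| (indices mod n). Compute each cross term:
  (-4)(-2) − (-3)(0) = 8
  (-3)(-6) − (-4)(-2) = 10
  (-4)(-4) − (-1)(-6) = 10
  (-1)(-6) − (2)(-4) = 14
  (2)(0) − (-4)(-6) = -24
Sum = 18, so (signed) Area = 18/2 = 9, |Area| = 9.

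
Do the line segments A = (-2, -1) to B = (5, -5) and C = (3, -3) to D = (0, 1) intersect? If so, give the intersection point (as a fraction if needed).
No (intersection of containing lines falls outside at least one segment)

Parametrize and solve: t = 7/8, s = -3/8. At least one of these is outside [0, 1], so the segments do not intersect.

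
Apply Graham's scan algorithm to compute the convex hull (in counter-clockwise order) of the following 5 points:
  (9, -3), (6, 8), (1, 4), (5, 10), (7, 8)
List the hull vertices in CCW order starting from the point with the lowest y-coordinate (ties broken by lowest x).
Hull (CCW) = [(9, -3), (7, 8), (5, 10), (1, 4)]

Graham scan procedure:
  1. Find the pivot p₀ = point with lowest y (tie → lowest x): (9, -3).
  2. Sort the remaining points by polar angle around p₀.
  3. Walk through sorted points, maintaining a stack; pop the top while the last three entries make a non-left turn (cross product ≤ 0).
  4. Final stack is the convex hull in CCW order: (9, -3), (7, 8), (5, 10), (1, 4).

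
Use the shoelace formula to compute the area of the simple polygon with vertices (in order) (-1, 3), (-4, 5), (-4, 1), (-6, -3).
Area = 10

Shoelace formula: Area = (1/2) |Σ_i (x_i · y_{i+1} − x_{i+1} · y_i)| (indices mod n). Compute each cross term:
  (-1)(5) − (-4)(3) = 7
  (-4)(1) − (-4)(5) = 16
  (-4)(-3) − (-6)(1) = 18
  (-6)(3) − (-1)(-3) = -21
Sum = 20, so (signed) Area = 20/2 = 10, |Area| = 10.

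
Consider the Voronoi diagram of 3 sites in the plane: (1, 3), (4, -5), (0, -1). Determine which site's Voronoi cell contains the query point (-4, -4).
Nearest site = (0, -1)

The Voronoi cell of site s contains exactly those query points closer to s than to any other site. Compute squared distances from q = (-4, -4) to each site:
  (0 − -4)² + (-1 − -4)² = 25
  (4 − -4)² + (-5 − -4)² = 65
  (1 − -4)² + (3 − -4)² = 74
Minimum is attained by (0, -1), so q lies in its Voronoi cell.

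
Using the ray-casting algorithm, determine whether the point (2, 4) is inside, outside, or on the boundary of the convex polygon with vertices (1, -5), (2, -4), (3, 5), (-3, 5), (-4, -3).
The point (2, 4) lies strictly inside the polygon

Cast a horizontal ray to the right from the query point and count how many polygon edges it crosses (each edge strictly once or zero times, handled with the usual half-open convention). 
Parity of crossings → odd ⇒ inside.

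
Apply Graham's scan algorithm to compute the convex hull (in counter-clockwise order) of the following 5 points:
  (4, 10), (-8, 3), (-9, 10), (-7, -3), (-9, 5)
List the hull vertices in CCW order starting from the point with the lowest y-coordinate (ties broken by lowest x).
Hull (CCW) = [(-7, -3), (4, 10), (-9, 10), (-9, 5)]

Graham scan procedure:
  1. Find the pivot p₀ = point with lowest y (tie → lowest x): (-7, -3).
  2. Sort the remaining points by polar angle around p₀.
  3. Walk through sorted points, maintaining a stack; pop the top while the last three entries make a non-left turn (cross product ≤ 0).
  4. Final stack is the convex hull in CCW order: (-7, -3), (4, 10), (-9, 10), (-9, 5).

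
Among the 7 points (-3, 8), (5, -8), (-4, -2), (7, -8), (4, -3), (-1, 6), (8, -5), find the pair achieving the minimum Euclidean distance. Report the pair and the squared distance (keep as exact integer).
Pair = ((5, -8), (7, -8)); squared distance = 4

Compute all C(7, 2) = 21 pairwise squared distances (x_i − x_j)² + (y_i − y_j)². The minimum is 4, attained by the pair ((5, -8), (7, -8)).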